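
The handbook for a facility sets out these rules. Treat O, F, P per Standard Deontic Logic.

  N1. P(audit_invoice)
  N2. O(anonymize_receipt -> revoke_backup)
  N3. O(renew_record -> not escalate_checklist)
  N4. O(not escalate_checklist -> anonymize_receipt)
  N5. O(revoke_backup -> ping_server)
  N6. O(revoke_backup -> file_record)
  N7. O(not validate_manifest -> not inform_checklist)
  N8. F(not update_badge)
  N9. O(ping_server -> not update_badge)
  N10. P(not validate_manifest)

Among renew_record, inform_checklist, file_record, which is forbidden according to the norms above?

renew_record

Premise 8 is F(not update_badge), i.e. O(update_badge).
Premise 9 is O(ping_server -> not update_badge); contrapositively O(update_badge -> not ping_server). Since O(update_badge) holds, K gives O(not ping_server).
Premise 5 is O(revoke_backup -> ping_server); contrapositively O(not ping_server -> not revoke_backup). Since O(not ping_server) holds, K gives O(not revoke_backup).
Premise 2, O(anonymize_receipt -> revoke_backup), contraposes to O(not revoke_backup -> not anonymize_receipt); with O(not revoke_backup) we get O(not anonymize_receipt).
The contrapositive of premise 4 (O(not escalate_checklist -> anonymize_receipt)) is O(not anonymize_receipt -> escalate_checklist), and O(not anonymize_receipt) is already established, so O(escalate_checklist).
Premise 3 is O(renew_record -> not escalate_checklist); contrapositively O(escalate_checklist -> not renew_record). Since O(escalate_checklist) holds, K gives O(not renew_record).
So O(not renew_record) holds, i.e. renew_record is forbidden. None of the other listed options is forbidden under the premises.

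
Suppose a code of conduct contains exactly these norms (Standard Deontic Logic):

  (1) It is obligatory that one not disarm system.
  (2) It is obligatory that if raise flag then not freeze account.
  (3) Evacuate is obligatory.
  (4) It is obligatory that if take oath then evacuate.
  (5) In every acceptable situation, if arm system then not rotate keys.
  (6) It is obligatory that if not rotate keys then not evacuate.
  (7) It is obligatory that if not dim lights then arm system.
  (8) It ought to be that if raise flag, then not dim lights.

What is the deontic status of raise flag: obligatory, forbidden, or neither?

Forbidden

Premise 3 states O(evacuate) outright.
Premise 6 is O(¬rotate_keys → ¬evacuate); contrapositively O(evacuate → rotate_keys). Since O(evacuate) holds, K gives O(rotate_keys).
Premise 5, O(arm_system → ¬rotate_keys), contraposes to O(rotate_keys → ¬arm_system); with O(rotate_keys) we get O(¬arm_system).
The contrapositive of premise 7 (O(¬dim_lights → arm_system)) is O(¬arm_system → dim_lights), and O(¬arm_system) is already established, so O(dim_lights).
Premise 8, O(raise_flag → ¬dim_lights), contraposes to O(dim_lights → ¬raise_flag); with O(dim_lights) we get O(¬raise_flag).
Premises 1, 2, 4 do not contribute to this derivation.
Thus O(¬raise_flag), which is F(raise_flag): raise_flag is forbidden.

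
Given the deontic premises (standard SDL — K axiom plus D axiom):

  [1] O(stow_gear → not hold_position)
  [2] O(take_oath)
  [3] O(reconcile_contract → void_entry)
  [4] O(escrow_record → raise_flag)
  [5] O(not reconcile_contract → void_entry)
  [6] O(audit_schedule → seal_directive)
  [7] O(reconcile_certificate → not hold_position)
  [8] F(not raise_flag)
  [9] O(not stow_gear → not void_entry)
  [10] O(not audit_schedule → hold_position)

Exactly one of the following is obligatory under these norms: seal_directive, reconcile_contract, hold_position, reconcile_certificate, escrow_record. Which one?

Premises 5 and 3 cover both cases: O(not reconcile_contract → void_entry) and O(reconcile_contract → void_entry). Since not reconcile_contract ∨ reconcile_contract is a tautology, O(void_entry) follows.
Premise 9, O(not stow_gear → not void_entry), contraposes to O(void_entry → stow_gear); with O(void_entry) we get O(stow_gear).
Applying K to premise 1 (O(stow_gear → not hold_position)) and O(stow_gear) yields O(not hold_position).
The contrapositive of premise 10 (O(not audit_schedule → hold_position)) is O(not hold_position → audit_schedule), and O(not hold_position) is already established, so O(audit_schedule).
Applying K to premise 6 (O(audit_schedule → seal_directive)) and O(audit_schedule) yields O(seal_directive).
So O(seal_directive) holds — seal_directive is obligatory. None of the other listed options is made obligatory by any chain of premises.

seal_directive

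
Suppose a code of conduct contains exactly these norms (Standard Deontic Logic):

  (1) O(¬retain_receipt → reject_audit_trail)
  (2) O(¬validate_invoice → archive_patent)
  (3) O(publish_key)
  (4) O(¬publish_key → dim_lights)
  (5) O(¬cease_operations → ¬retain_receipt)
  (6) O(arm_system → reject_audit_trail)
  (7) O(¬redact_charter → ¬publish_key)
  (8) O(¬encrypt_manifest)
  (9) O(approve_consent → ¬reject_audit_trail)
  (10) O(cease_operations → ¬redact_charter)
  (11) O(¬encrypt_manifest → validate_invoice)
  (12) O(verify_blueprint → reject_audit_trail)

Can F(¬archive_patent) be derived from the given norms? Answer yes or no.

Premise 2 is O(¬validate_invoice → archive_patent), but O(¬validate_invoice) is not derivable from the premises, so it does not yield O(archive_patent).
No other premise forces O(archive_patent). An ideal world satisfying every premise can still have ¬archive_patent true, so F(¬archive_patent) is not derivable.

No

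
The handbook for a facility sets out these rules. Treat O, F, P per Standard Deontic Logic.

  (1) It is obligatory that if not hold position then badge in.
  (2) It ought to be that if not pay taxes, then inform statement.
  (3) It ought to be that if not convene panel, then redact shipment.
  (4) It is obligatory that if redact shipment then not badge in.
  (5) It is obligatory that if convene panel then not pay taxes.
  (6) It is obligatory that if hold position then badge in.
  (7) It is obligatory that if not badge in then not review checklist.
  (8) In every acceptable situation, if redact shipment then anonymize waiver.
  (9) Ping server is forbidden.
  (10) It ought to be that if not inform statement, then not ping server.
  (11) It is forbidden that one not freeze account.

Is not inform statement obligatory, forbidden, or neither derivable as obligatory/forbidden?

Forbidden

Premises 1 and 6 are O(¬hold_position → badge_in) and O(hold_position → badge_in); every ideal world satisfies ¬hold_position or hold_position, so in either case badge_in holds — hence O(badge_in).
The contrapositive of premise 4 (O(redact_shipment → ¬badge_in)) is O(badge_in → ¬redact_shipment), and O(badge_in) is already established, so O(¬redact_shipment).
Premise 3 is O(¬convene_panel → redact_shipment); contrapositively O(¬redact_shipment → convene_panel). Since O(¬redact_shipment) holds, K gives O(convene_panel).
Premise 5 is O(convene_panel → ¬pay_taxes); since O(convene_panel), deontic closure gives O(¬pay_taxes).
Premise 2 is O(¬pay_taxes → inform_statement); since O(¬pay_taxes), deontic closure gives O(inform_statement).
Premises 7, 8, 9, 10, 11 do not contribute to this derivation.
Thus O(inform_statement), which is F(¬inform_statement): ¬inform_statement is forbidden.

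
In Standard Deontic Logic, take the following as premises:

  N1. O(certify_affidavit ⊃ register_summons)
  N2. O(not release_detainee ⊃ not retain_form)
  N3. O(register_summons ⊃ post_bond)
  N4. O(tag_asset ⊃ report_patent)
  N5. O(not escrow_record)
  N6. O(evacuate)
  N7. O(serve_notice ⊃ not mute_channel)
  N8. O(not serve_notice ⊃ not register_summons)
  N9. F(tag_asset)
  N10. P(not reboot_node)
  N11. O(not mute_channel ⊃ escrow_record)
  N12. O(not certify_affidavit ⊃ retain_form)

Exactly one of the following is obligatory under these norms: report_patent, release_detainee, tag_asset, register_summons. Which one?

release_detainee

Premise 5 states O(not escrow_record) outright.
Premise 11 is O(not mute_channel ⊃ escrow_record); contrapositively O(not escrow_record ⊃ mute_channel). Since O(not escrow_record) holds, K gives O(mute_channel).
Premise 7, O(serve_notice ⊃ not mute_channel), contraposes to O(mute_channel ⊃ not serve_notice); with O(mute_channel) we get O(not serve_notice).
Applying K to premise 8 (O(not serve_notice ⊃ not register_summons)) and O(not serve_notice) yields O(not register_summons).
Premise 1, O(certify_affidavit ⊃ register_summons), contraposes to O(not register_summons ⊃ not certify_affidavit); with O(not register_summons) we get O(not certify_affidavit).
Applying K to premise 12 (O(not certify_affidavit ⊃ retain_form)) and O(not certify_affidavit) yields O(retain_form).
Premise 2 is O(not release_detainee ⊃ not retain_form); contrapositively O(retain_form ⊃ release_detainee). Since O(retain_form) holds, K gives O(release_detainee).
So O(release_detainee) holds — release_detainee is obligatory. None of the other listed options is made obligatory by any chain of premises.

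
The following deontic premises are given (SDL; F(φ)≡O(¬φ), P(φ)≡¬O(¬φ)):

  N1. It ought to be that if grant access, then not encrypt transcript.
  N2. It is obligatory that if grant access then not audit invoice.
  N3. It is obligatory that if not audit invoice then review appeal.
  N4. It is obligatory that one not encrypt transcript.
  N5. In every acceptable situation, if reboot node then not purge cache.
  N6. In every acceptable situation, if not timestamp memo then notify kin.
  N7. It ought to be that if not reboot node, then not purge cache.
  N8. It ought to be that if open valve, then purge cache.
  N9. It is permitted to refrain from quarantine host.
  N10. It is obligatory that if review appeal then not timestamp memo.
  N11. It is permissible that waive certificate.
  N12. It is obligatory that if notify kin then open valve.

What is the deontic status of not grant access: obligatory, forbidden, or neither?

Premises 5 and 7 are O(reboot_node → ¬purge_cache) and O(¬reboot_node → ¬purge_cache); every ideal world satisfies reboot_node or ¬reboot_node, so in either case ¬purge_cache holds — hence O(¬purge_cache).
Premise 8, O(open_valve → purge_cache), contraposes to O(¬purge_cache → ¬open_valve); with O(¬purge_cache) we get O(¬open_valve).
Premise 12 is O(notify_kin → open_valve); contrapositively O(¬open_valve → ¬notify_kin). Since O(¬open_valve) holds, K gives O(¬notify_kin).
The contrapositive of premise 6 (O(¬timestamp_memo → notify_kin)) is O(¬notify_kin → timestamp_memo), and O(¬notify_kin) is already established, so O(timestamp_memo).
The contrapositive of premise 10 (O(review_appeal → ¬timestamp_memo)) is O(timestamp_memo → ¬review_appeal), and O(timestamp_memo) is already established, so O(¬review_appeal).
Premise 3, O(¬audit_invoice → review_appeal), contraposes to O(¬review_appeal → audit_invoice); with O(¬review_appeal) we get O(audit_invoice).
Premise 2, O(grant_access → ¬audit_invoice), contraposes to O(audit_invoice → ¬grant_access); with O(audit_invoice) we get O(¬grant_access).
Premises 1, 4, 9, 11 do not contribute to this derivation.
Hence ¬grant_access is obligatory.

Obligatory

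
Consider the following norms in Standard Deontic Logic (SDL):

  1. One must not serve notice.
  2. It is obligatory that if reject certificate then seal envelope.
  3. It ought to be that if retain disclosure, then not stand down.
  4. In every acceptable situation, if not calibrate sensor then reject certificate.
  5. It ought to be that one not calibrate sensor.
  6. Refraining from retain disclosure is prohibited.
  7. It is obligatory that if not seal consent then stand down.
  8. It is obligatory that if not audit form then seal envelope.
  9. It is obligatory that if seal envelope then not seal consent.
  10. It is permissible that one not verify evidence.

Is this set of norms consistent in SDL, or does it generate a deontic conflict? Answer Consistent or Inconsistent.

Premise 5 states O(¬calibrate_sensor) outright.
With premise 4, O(¬calibrate_sensor → reject_certificate), the K-axiom yields O(reject_certificate).
From O(reject_certificate) and premise 2, O(reject_certificate → seal_envelope), we obtain O(seal_envelope).
From O(seal_envelope) and premise 9, O(seal_envelope → ¬seal_consent), we obtain O(¬seal_consent).
Premise 7 is O(¬seal_consent → stand_down); since O(¬seal_consent), deontic closure gives O(stand_down).
Premise 3, O(retain_disclosure → ¬stand_down), contraposes to O(stand_down → ¬retain_disclosure); with O(stand_down) we get O(¬retain_disclosure).
However, F(¬retain_disclosure) at premise 6 amounts to O(retain_disclosure).
We now have both O(¬retain_disclosure) and O(retain_disclosure) — retain_disclosure is simultaneously obligatory and forbidden, violating the D-axiom.

Inconsistent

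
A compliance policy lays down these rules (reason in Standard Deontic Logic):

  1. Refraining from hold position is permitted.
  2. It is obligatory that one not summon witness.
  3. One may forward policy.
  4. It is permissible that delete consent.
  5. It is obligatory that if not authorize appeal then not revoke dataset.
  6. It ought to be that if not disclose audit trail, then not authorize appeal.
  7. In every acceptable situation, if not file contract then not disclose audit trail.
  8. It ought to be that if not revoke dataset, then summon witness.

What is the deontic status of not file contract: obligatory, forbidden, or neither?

Premise 2 states O(¬summon_witness) outright.
Premise 8 is O(¬revoke_dataset → summon_witness); contrapositively O(¬summon_witness → revoke_dataset). Since O(¬summon_witness) holds, K gives O(revoke_dataset).
Premise 5, O(¬authorize_appeal → ¬revoke_dataset), contraposes to O(revoke_dataset → authorize_appeal); with O(revoke_dataset) we get O(authorize_appeal).
Premise 6, O(¬disclose_audit_trail → ¬authorize_appeal), contraposes to O(authorize_appeal → disclose_audit_trail); with O(authorize_appeal) we get O(disclose_audit_trail).
Premise 7 is O(¬file_contract → ¬disclose_audit_trail); contrapositively O(disclose_audit_trail → file_contract). Since O(disclose_audit_trail) holds, K gives O(file_contract).
Premises 1, 3, 4 do not contribute to this derivation.
Thus O(file_contract), which is F(¬file_contract): ¬file_contract is forbidden.

Forbidden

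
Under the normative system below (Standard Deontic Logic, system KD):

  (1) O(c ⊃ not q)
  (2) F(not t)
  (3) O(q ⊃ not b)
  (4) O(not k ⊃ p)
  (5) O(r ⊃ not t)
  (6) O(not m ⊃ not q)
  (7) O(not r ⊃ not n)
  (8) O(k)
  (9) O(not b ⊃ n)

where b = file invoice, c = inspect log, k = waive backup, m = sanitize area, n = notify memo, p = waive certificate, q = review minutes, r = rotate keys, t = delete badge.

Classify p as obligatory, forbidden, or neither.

Neither

Premise 4 is O(not k ⊃ p), but O(not k) is not derivable from the premises, so it does not yield O(p).
No premise or chain of K-axiom applications forces O(p), and none forces O(not p). So p is neither obligatory nor forbidden under these norms.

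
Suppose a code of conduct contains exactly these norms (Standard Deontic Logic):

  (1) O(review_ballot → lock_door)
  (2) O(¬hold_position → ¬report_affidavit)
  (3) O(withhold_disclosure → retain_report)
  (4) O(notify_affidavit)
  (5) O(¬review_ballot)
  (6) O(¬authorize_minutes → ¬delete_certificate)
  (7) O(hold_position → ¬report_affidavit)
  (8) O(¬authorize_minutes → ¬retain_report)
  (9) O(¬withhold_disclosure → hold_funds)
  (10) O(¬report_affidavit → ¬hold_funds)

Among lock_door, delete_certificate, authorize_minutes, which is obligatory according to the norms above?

By case analysis on hold_position: premise 7 gives O(hold_position → ¬report_affidavit) and premise 2 gives O(¬hold_position → ¬report_affidavit), so O(¬report_affidavit) either way.
Premise 10 is O(¬report_affidavit → ¬hold_funds); since O(¬report_affidavit), deontic closure gives O(¬hold_funds).
The contrapositive of premise 9 (O(¬withhold_disclosure → hold_funds)) is O(¬hold_funds → withhold_disclosure), and O(¬hold_funds) is already established, so O(withhold_disclosure).
From O(withhold_disclosure) and premise 3, O(withhold_disclosure → retain_report), we obtain O(retain_report).
The contrapositive of premise 8 (O(¬authorize_minutes → ¬retain_report)) is O(retain_report → authorize_minutes), and O(retain_report) is already established, so O(authorize_minutes).
So O(authorize_minutes) holds — authorize_minutes is obligatory. None of the other listed options is made obligatory by any chain of premises.

authorize_minutes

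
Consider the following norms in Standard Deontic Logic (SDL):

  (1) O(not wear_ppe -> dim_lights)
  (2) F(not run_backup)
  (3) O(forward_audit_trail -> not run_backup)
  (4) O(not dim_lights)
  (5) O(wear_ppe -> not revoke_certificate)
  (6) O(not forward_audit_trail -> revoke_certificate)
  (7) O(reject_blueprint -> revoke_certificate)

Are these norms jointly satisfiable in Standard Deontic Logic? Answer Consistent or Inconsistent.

F(not run_backup) at premise 2 means O(run_backup).
The contrapositive of premise 3 (O(forward_audit_trail -> not run_backup)) is O(run_backup -> not forward_audit_trail), and O(run_backup) is already established, so O(not forward_audit_trail).
From O(not forward_audit_trail) and premise 6, O(not forward_audit_trail -> revoke_certificate), we obtain O(revoke_certificate).
Premise 5, O(wear_ppe -> not revoke_certificate), contraposes to O(revoke_certificate -> not wear_ppe); with O(revoke_certificate) we get O(not wear_ppe).
From O(not wear_ppe) and premise 1, O(not wear_ppe -> dim_lights), we obtain O(dim_lights).
But premise 4 directly asserts O(not dim_lights).
We now have both O(dim_lights) and O(not dim_lights) — dim_lights is simultaneously obligatory and forbidden, violating the D-axiom.

Inconsistent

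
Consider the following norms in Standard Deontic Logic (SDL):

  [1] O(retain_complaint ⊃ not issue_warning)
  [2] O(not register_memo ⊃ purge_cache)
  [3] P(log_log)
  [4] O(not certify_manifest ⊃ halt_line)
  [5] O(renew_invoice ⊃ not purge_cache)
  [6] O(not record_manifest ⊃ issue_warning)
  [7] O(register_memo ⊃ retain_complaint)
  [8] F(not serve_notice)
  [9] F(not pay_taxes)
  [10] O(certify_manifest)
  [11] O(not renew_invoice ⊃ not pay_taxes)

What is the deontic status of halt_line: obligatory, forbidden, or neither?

Premise 4 is O(not certify_manifest ⊃ halt_line), but O(not certify_manifest) is not derivable from the premises, so it does not yield O(halt_line).
No premise or chain of K-axiom applications forces O(halt_line), and none forces O(not halt_line). So halt_line is neither obligatory nor forbidden under these norms.

Neither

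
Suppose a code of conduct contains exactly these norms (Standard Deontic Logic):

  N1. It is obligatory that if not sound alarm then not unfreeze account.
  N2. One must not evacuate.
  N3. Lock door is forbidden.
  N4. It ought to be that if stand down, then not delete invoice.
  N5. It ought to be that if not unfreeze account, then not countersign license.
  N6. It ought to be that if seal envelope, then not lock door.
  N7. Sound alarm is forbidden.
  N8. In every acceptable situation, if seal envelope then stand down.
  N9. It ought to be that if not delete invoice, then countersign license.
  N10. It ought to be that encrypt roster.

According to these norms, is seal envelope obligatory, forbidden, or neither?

Forbidden

Premise 7 is F(sound_alarm), i.e. O(¬sound_alarm).
With premise 1, O(¬sound_alarm → ¬unfreeze_account), the K-axiom yields O(¬unfreeze_account).
Applying K to premise 5 (O(¬unfreeze_account → ¬countersign_license)) and O(¬unfreeze_account) yields O(¬countersign_license).
Premise 9, O(¬delete_invoice → countersign_license), contraposes to O(¬countersign_license → delete_invoice); with O(¬countersign_license) we get O(delete_invoice).
Premise 4, O(stand_down → ¬delete_invoice), contraposes to O(delete_invoice → ¬stand_down); with O(delete_invoice) we get O(¬stand_down).
The contrapositive of premise 8 (O(seal_envelope → stand_down)) is O(¬stand_down → ¬seal_envelope), and O(¬stand_down) is already established, so O(¬seal_envelope).
Premises 2, 3, 6, 10 do not contribute to this derivation.
Thus O(¬seal_envelope), which is F(seal_envelope): seal_envelope is forbidden.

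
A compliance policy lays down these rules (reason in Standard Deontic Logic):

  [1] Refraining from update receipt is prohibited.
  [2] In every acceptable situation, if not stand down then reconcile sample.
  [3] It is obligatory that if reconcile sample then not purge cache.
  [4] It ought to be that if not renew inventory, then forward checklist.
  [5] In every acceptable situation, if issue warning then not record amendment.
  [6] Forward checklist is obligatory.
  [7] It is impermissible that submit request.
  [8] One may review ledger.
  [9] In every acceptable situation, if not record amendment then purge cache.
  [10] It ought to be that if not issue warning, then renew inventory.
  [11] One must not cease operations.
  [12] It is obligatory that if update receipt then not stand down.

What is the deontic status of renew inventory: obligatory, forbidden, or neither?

Premise 1, F(¬update_receipt), is equivalent to O(update_receipt).
With premise 12, O(update_receipt → ¬stand_down), the K-axiom yields O(¬stand_down).
From O(¬stand_down) and premise 2, O(¬stand_down → reconcile_sample), we obtain O(reconcile_sample).
Premise 3 is O(reconcile_sample → ¬purge_cache); since O(reconcile_sample), deontic closure gives O(¬purge_cache).
Premise 9 is O(¬record_amendment → purge_cache); contrapositively O(¬purge_cache → record_amendment). Since O(¬purge_cache) holds, K gives O(record_amendment).
Premise 5, O(issue_warning → ¬record_amendment), contraposes to O(record_amendment → ¬issue_warning); with O(record_amendment) we get O(¬issue_warning).
With premise 10, O(¬issue_warning → renew_inventory), the K-axiom yields O(renew_inventory).
Premises 4, 6, 7, 8, 11 do not contribute to this derivation.
Hence renew_inventory is obligatory.

Obligatory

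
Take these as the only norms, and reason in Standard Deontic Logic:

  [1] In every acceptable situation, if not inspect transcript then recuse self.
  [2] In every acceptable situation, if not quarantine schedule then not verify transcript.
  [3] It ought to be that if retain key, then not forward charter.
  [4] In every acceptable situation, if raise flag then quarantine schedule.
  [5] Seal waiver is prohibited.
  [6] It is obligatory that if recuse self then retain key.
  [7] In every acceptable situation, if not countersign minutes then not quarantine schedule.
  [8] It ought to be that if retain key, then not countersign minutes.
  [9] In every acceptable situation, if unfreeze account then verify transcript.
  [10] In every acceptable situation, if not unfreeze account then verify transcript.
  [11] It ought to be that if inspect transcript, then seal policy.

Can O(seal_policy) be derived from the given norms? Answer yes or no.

By case analysis on unfreeze_account: premise 9 gives O(unfreeze_account → verify_transcript) and premise 10 gives O(¬unfreeze_account → verify_transcript), so O(verify_transcript) either way.
Premise 2 is O(¬quarantine_schedule → ¬verify_transcript); contrapositively O(verify_transcript → quarantine_schedule). Since O(verify_transcript) holds, K gives O(quarantine_schedule).
The contrapositive of premise 7 (O(¬countersign_minutes → ¬quarantine_schedule)) is O(quarantine_schedule → countersign_minutes), and O(quarantine_schedule) is already established, so O(countersign_minutes).
The contrapositive of premise 8 (O(retain_key → ¬countersign_minutes)) is O(countersign_minutes → ¬retain_key), and O(countersign_minutes) is already established, so O(¬retain_key).
Premise 6 is O(recuse_self → retain_key); contrapositively O(¬retain_key → ¬recuse_self). Since O(¬retain_key) holds, K gives O(¬recuse_self).
The contrapositive of premise 1 (O(¬inspect_transcript → recuse_self)) is O(¬recuse_self → inspect_transcript), and O(¬recuse_self) is already established, so O(inspect_transcript).
With premise 11, O(inspect_transcript → seal_policy), the K-axiom yields O(seal_policy).
Premises 3, 4, 5 do not contribute to this derivation.
So O(seal_policy) follows.

Yes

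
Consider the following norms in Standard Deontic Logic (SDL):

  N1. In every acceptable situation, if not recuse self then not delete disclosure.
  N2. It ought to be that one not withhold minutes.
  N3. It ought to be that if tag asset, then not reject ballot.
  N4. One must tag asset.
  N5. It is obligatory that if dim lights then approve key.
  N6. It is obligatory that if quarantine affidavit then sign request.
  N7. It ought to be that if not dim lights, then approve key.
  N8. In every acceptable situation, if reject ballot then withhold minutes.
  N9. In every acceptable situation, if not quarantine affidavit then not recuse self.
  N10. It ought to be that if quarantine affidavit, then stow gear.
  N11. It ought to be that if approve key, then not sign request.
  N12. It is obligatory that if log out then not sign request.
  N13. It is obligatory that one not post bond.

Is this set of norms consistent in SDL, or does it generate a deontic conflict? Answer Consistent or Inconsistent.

Consistent

Premise 8 is O(reject_ballot → withhold_minutes), but O(reject_ballot) is not derivable from the premises, so it does not yield O(withhold_minutes).
So O(withhold_minutes) is not derivable, and the apparent clash with O(¬withhold_minutes) does not arise.
A world satisfying every obligation exists (e.g. approve_key=true, delete_disclosure=false, dim_lights=false, log_out=false, post_bond=false, quarantine_affidavit=false, recuse_self=false, reject_ballot=false, sign_request=false, stow_gear=false, tag_asset=true, withhold_minutes=false); no atom is both obligatory and forbidden, so the set is consistent.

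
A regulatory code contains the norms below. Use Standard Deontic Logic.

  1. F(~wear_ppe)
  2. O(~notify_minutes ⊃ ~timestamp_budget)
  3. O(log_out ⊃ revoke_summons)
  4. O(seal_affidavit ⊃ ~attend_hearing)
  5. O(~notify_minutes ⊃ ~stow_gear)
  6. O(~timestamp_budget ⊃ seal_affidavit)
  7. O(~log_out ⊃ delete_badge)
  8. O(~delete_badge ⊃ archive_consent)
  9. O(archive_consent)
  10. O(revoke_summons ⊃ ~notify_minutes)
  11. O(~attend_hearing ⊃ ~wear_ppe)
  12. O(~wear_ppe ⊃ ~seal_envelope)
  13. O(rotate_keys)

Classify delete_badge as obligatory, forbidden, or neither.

Obligatory

Premise 1, F(~wear_ppe), is equivalent to O(wear_ppe).
Premise 11 is O(~attend_hearing ⊃ ~wear_ppe); contrapositively O(wear_ppe ⊃ attend_hearing). Since O(wear_ppe) holds, K gives O(attend_hearing).
The contrapositive of premise 4 (O(seal_affidavit ⊃ ~attend_hearing)) is O(attend_hearing ⊃ ~seal_affidavit), and O(attend_hearing) is already established, so O(~seal_affidavit).
Premise 6, O(~timestamp_budget ⊃ seal_affidavit), contraposes to O(~seal_affidavit ⊃ timestamp_budget); with O(~seal_affidavit) we get O(timestamp_budget).
Premise 2, O(~notify_minutes ⊃ ~timestamp_budget), contraposes to O(timestamp_budget ⊃ notify_minutes); with O(timestamp_budget) we get O(notify_minutes).
Premise 10, O(revoke_summons ⊃ ~notify_minutes), contraposes to O(notify_minutes ⊃ ~revoke_summons); with O(notify_minutes) we get O(~revoke_summons).
Premise 3 is O(log_out ⊃ revoke_summons); contrapositively O(~revoke_summons ⊃ ~log_out). Since O(~revoke_summons) holds, K gives O(~log_out).
Premise 7 is O(~log_out ⊃ delete_badge); since O(~log_out), deontic closure gives O(delete_badge).
Premises 5, 8, 9, 12, 13 do not contribute to this derivation.
Hence delete_badge is obligatory.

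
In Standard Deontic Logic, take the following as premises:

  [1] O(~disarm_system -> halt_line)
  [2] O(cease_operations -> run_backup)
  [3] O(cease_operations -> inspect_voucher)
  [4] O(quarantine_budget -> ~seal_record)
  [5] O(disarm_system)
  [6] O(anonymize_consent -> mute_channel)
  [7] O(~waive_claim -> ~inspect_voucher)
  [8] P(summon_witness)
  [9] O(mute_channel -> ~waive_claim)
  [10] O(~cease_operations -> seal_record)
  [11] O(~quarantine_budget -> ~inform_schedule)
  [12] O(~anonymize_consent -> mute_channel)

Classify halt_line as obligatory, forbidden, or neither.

Premise 1 is O(~disarm_system -> halt_line), but O(~disarm_system) is not derivable from the premises, so it does not yield O(halt_line).
No premise or chain of K-axiom applications forces O(halt_line), and none forces O(~halt_line). So halt_line is neither obligatory nor forbidden under these norms.

Neither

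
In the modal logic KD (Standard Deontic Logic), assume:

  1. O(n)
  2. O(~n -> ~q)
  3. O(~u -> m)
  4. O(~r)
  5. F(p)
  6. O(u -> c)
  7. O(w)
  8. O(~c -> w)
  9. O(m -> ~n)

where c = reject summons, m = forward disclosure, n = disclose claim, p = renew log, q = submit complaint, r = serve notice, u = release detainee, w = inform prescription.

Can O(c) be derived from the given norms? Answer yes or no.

From premise 1 we have O(n).
Premise 9, O(m -> ~n), contraposes to O(n -> ~m); with O(n) we get O(~m).
Premise 3, O(~u -> m), contraposes to O(~m -> u); with O(~m) we get O(u).
Premise 6 is O(u -> c); since O(u), deontic closure gives O(c).
Premises 2, 4, 5, 7, 8 do not contribute to this derivation.
So O(c) follows.

Yes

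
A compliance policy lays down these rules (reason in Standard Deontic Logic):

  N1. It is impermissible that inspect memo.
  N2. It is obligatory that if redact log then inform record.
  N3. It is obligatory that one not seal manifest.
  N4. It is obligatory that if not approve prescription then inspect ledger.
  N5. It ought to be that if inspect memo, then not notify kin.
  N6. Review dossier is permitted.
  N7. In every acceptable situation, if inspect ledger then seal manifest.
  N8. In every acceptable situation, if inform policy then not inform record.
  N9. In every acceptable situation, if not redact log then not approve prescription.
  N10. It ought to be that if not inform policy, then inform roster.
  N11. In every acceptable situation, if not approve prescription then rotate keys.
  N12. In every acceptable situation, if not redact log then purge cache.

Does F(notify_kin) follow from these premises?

No

Premise 5 is O(inspect_memo → ¬notify_kin), but O(inspect_memo) is not derivable from the premises, so it does not yield O(¬notify_kin).
No other premise forces O(¬notify_kin). An ideal world satisfying every premise can still have notify_kin true, so F(notify_kin) is not derivable.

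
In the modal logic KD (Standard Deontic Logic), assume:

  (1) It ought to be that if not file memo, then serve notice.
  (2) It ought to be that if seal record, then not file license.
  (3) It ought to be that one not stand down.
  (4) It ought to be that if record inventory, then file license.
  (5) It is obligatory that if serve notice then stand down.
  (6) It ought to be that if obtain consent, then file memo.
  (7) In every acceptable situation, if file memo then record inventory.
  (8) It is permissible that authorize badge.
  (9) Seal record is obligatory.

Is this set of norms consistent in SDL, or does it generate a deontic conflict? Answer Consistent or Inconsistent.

From premise 3 we have O(¬stand_down).
Premise 5, O(serve_notice → stand_down), contraposes to O(¬stand_down → ¬serve_notice); with O(¬stand_down) we get O(¬serve_notice).
Premise 1 is O(¬file_memo → serve_notice); contrapositively O(¬serve_notice → file_memo). Since O(¬serve_notice) holds, K gives O(file_memo).
With premise 7, O(file_memo → record_inventory), the K-axiom yields O(record_inventory).
From O(record_inventory) and premise 4, O(record_inventory → file_license), we obtain O(file_license).
Premise 2, O(seal_record → ¬file_license), contraposes to O(file_license → ¬seal_record); with O(file_license) we get O(¬seal_record).
However, premise 9 gives O(seal_record).
We now have both O(¬seal_record) and O(seal_record) — seal_record is simultaneously obligatory and forbidden, violating the D-axiom.

Inconsistent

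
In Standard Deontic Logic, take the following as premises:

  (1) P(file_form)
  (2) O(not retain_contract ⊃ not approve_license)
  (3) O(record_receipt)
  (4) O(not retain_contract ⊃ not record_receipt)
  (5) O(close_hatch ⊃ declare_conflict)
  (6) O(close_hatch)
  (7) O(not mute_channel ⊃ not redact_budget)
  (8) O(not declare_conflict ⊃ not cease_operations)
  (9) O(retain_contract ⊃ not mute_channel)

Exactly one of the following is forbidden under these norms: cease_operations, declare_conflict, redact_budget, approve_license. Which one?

Premise 3 states O(record_receipt) outright.
Premise 4 is O(not retain_contract ⊃ not record_receipt); contrapositively O(record_receipt ⊃ retain_contract). Since O(record_receipt) holds, K gives O(retain_contract).
With premise 9, O(retain_contract ⊃ not mute_channel), the K-axiom yields O(not mute_channel).
Applying K to premise 7 (O(not mute_channel ⊃ not redact_budget)) and O(not mute_channel) yields O(not redact_budget).
So O(not redact_budget) holds, i.e. redact_budget is forbidden. None of the other listed options is forbidden under the premises.

redact_budget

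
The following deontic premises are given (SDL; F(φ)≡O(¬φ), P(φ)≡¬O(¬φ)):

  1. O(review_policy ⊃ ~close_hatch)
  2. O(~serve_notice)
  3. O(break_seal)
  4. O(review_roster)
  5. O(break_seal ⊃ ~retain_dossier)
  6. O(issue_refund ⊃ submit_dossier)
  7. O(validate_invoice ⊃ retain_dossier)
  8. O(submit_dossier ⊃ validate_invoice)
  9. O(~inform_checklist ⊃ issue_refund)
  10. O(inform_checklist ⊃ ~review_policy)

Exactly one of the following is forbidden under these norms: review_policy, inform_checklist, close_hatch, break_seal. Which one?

review_policy

Premise 3 gives O(break_seal).
With premise 5, O(break_seal ⊃ ~retain_dossier), the K-axiom yields O(~retain_dossier).
The contrapositive of premise 7 (O(validate_invoice ⊃ retain_dossier)) is O(~retain_dossier ⊃ ~validate_invoice), and O(~retain_dossier) is already established, so O(~validate_invoice).
Premise 8 is O(submit_dossier ⊃ validate_invoice); contrapositively O(~validate_invoice ⊃ ~submit_dossier). Since O(~validate_invoice) holds, K gives O(~submit_dossier).
Premise 6 is O(issue_refund ⊃ submit_dossier); contrapositively O(~submit_dossier ⊃ ~issue_refund). Since O(~submit_dossier) holds, K gives O(~issue_refund).
Premise 9 is O(~inform_checklist ⊃ issue_refund); contrapositively O(~issue_refund ⊃ inform_checklist). Since O(~issue_refund) holds, K gives O(inform_checklist).
Applying K to premise 10 (O(inform_checklist ⊃ ~review_policy)) and O(inform_checklist) yields O(~review_policy).
So O(~review_policy) holds, i.e. review_policy is forbidden. None of the other listed options is forbidden under the premises.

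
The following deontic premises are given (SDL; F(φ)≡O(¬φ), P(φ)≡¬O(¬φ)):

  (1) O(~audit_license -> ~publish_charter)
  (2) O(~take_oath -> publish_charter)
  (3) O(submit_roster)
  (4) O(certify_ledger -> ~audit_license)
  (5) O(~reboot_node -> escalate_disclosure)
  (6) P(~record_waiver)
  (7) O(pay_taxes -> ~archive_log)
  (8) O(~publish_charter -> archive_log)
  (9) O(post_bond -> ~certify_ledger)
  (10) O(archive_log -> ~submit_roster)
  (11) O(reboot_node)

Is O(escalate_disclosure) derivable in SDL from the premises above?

No

Premise 5 is O(~reboot_node -> escalate_disclosure), but O(~reboot_node) is not derivable from the premises, so it does not yield O(escalate_disclosure).
No other premise forces O(escalate_disclosure). An ideal world satisfying every premise can still have escalate_disclosure false, so O(escalate_disclosure) is not derivable.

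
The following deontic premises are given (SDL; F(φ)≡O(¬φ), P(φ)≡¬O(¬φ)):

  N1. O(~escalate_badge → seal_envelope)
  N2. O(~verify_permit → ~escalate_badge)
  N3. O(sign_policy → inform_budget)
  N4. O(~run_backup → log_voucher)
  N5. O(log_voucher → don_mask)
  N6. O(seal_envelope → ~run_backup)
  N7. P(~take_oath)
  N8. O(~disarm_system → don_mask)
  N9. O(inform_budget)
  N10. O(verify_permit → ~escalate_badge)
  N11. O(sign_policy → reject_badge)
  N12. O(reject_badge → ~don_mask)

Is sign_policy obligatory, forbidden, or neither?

Forbidden

Premises 10 and 2 cover both cases: O(verify_permit → ~escalate_badge) and O(~verify_permit → ~escalate_badge). Since verify_permit ∨ ~verify_permit is a tautology, O(~escalate_badge) follows.
Premise 1 is O(~escalate_badge → seal_envelope); since O(~escalate_badge), deontic closure gives O(seal_envelope).
Applying K to premise 6 (O(seal_envelope → ~run_backup)) and O(seal_envelope) yields O(~run_backup).
Premise 4 is O(~run_backup → log_voucher); since O(~run_backup), deontic closure gives O(log_voucher).
Applying K to premise 5 (O(log_voucher → don_mask)) and O(log_voucher) yields O(don_mask).
Premise 12 is O(reject_badge → ~don_mask); contrapositively O(don_mask → ~reject_badge). Since O(don_mask) holds, K gives O(~reject_badge).
Premise 11, O(sign_policy → reject_badge), contraposes to O(~reject_badge → ~sign_policy); with O(~reject_badge) we get O(~sign_policy).
Premises 3, 7, 8, 9 do not contribute to this derivation.
Thus O(~sign_policy), which is F(sign_policy): sign_policy is forbidden.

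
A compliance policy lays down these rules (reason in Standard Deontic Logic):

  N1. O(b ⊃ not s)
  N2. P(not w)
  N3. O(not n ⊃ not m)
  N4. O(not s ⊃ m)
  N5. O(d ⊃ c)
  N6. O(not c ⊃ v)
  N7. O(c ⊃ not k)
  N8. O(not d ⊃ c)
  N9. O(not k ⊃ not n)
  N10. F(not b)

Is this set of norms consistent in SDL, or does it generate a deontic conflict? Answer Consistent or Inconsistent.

Inconsistent

By case analysis on d: premise 5 gives O(d ⊃ c) and premise 8 gives O(not d ⊃ c), so O(c) either way.
Applying K to premise 7 (O(c ⊃ not k)) and O(c) yields O(not k).
Applying K to premise 9 (O(not k ⊃ not n)) and O(not k) yields O(not n).
Applying K to premise 3 (O(not n ⊃ not m)) and O(not n) yields O(not m).
The contrapositive of premise 4 (O(not s ⊃ m)) is O(not m ⊃ s), and O(not m) is already established, so O(s).
Premise 1 is O(b ⊃ not s); contrapositively O(s ⊃ not b). Since O(s) holds, K gives O(not b).
However, F(not b) at premise 10 amounts to O(b).
We now have both O(not b) and O(b) — b is simultaneously obligatory and forbidden, violating the D-axiom.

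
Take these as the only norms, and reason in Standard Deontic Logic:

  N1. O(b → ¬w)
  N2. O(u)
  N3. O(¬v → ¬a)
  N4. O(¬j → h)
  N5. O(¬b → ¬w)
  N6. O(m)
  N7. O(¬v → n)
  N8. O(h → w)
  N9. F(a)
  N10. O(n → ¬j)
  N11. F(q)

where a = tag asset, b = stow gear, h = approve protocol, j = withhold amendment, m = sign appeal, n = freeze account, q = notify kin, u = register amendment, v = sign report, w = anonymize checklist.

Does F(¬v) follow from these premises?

Premises 1 and 5 are O(b → ¬w) and O(¬b → ¬w); every ideal world satisfies b or ¬b, so in either case ¬w holds — hence O(¬w).
The contrapositive of premise 8 (O(h → w)) is O(¬w → ¬h), and O(¬w) is already established, so O(¬h).
Premise 4 is O(¬j → h); contrapositively O(¬h → j). Since O(¬h) holds, K gives O(j).
Premise 10 is O(n → ¬j); contrapositively O(j → ¬n). Since O(j) holds, K gives O(¬n).
Premise 7 is O(¬v → n); contrapositively O(¬n → v). Since O(¬n) holds, K gives O(v).
Premises 2, 3, 6, 9, 11 do not contribute to this derivation.
So O(v) holds, i.e. F(¬v). The claim follows.

Yes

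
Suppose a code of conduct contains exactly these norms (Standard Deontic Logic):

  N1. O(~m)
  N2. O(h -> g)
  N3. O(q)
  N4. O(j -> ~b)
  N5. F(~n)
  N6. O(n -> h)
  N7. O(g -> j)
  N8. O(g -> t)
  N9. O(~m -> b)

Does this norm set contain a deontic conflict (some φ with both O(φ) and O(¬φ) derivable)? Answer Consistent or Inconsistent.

Inconsistent

Premise 1 states O(~m) outright.
From O(~m) and premise 9, O(~m -> b), we obtain O(b).
Premise 4 is O(j -> ~b); contrapositively O(b -> ~j). Since O(b) holds, K gives O(~j).
The contrapositive of premise 7 (O(g -> j)) is O(~j -> ~g), and O(~j) is already established, so O(~g).
Premise 2, O(h -> g), contraposes to O(~g -> ~h); with O(~g) we get O(~h).
Premise 6 is O(n -> h); contrapositively O(~h -> ~n). Since O(~h) holds, K gives O(~n).
However, F(~n) at premise 5 amounts to O(n).
We now have both O(~n) and O(n) — n is simultaneously obligatory and forbidden, violating the D-axiom.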